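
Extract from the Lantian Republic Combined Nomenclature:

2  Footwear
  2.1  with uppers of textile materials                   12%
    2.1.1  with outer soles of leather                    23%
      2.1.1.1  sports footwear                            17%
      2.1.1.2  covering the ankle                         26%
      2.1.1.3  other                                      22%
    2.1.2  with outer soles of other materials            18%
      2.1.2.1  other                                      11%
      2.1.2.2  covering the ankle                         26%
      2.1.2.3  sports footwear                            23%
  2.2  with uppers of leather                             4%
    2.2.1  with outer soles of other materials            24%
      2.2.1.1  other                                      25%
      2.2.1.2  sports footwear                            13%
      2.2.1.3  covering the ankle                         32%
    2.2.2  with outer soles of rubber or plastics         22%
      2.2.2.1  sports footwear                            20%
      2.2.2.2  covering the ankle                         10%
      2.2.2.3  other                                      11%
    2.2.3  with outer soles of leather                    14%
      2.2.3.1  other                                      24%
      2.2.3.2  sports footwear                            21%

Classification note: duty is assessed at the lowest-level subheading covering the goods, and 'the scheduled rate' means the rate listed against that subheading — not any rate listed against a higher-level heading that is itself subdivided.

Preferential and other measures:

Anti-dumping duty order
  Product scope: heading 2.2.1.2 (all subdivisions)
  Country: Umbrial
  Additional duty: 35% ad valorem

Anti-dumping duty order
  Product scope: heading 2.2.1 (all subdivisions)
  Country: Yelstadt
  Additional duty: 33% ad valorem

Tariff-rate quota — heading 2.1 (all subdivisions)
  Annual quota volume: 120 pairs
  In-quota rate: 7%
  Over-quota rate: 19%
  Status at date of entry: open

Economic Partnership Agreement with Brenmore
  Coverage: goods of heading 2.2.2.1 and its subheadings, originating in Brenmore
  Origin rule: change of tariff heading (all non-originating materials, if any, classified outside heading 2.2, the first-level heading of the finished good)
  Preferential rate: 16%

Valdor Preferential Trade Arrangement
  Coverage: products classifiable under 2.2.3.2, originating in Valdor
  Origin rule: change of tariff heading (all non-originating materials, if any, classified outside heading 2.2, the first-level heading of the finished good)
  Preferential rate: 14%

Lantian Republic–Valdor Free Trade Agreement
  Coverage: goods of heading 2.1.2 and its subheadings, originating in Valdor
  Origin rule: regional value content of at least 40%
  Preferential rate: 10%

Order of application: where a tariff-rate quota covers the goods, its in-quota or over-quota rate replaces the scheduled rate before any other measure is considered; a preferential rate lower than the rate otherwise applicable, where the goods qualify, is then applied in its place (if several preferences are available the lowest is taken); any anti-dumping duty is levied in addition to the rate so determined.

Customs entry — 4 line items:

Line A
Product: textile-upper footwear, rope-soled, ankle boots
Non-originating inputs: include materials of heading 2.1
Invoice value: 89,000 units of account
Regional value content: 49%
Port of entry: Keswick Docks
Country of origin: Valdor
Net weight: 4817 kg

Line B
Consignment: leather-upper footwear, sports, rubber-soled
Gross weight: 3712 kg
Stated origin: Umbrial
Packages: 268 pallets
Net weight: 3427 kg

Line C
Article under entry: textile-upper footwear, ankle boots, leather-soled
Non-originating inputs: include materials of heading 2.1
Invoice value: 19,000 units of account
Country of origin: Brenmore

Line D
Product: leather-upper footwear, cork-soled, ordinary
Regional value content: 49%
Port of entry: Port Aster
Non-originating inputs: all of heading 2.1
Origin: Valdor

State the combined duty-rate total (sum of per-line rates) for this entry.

59%

Line A: textile-upper → 2.1; rope-soled → 2.1.2; ankle boots → 2.1.2.2. Scheduled 26%. quota on 2.1 open → in-quota 7%; Valdor agreement on 2.2.3.2: 2.1.2.2 not covered; Valdor agreement on 2.1.2: RVC ≥ 40% → 10% available; preference 10% not lower than 7% → no reduction. → 7%.
Line B: leather-upper → 2.2; rubber-soled → 2.2.2; sports → 2.2.2.1. Scheduled 20%. No special measure applies. → 20%.
Line C: textile-upper → 2.1; leather-soled → 2.1.1; ankle boots → 2.1.1.2. Scheduled 26%. quota on 2.1 open → in-quota 7%; Brenmore agreement on 2.2.2.1: 2.1.1.2 not covered. → 7%.
Line D: leather-upper → 2.2; cork-soled → 2.2.1; ordinary → 2.2.1.1. Scheduled 25%. Valdor agreement on 2.2.3.2: 2.2.1.1 not covered; Valdor agreement on 2.1.2: 2.2.1.1 not covered. → 25%.
Sum: 7% + 20% + 7% + 25% = 59%.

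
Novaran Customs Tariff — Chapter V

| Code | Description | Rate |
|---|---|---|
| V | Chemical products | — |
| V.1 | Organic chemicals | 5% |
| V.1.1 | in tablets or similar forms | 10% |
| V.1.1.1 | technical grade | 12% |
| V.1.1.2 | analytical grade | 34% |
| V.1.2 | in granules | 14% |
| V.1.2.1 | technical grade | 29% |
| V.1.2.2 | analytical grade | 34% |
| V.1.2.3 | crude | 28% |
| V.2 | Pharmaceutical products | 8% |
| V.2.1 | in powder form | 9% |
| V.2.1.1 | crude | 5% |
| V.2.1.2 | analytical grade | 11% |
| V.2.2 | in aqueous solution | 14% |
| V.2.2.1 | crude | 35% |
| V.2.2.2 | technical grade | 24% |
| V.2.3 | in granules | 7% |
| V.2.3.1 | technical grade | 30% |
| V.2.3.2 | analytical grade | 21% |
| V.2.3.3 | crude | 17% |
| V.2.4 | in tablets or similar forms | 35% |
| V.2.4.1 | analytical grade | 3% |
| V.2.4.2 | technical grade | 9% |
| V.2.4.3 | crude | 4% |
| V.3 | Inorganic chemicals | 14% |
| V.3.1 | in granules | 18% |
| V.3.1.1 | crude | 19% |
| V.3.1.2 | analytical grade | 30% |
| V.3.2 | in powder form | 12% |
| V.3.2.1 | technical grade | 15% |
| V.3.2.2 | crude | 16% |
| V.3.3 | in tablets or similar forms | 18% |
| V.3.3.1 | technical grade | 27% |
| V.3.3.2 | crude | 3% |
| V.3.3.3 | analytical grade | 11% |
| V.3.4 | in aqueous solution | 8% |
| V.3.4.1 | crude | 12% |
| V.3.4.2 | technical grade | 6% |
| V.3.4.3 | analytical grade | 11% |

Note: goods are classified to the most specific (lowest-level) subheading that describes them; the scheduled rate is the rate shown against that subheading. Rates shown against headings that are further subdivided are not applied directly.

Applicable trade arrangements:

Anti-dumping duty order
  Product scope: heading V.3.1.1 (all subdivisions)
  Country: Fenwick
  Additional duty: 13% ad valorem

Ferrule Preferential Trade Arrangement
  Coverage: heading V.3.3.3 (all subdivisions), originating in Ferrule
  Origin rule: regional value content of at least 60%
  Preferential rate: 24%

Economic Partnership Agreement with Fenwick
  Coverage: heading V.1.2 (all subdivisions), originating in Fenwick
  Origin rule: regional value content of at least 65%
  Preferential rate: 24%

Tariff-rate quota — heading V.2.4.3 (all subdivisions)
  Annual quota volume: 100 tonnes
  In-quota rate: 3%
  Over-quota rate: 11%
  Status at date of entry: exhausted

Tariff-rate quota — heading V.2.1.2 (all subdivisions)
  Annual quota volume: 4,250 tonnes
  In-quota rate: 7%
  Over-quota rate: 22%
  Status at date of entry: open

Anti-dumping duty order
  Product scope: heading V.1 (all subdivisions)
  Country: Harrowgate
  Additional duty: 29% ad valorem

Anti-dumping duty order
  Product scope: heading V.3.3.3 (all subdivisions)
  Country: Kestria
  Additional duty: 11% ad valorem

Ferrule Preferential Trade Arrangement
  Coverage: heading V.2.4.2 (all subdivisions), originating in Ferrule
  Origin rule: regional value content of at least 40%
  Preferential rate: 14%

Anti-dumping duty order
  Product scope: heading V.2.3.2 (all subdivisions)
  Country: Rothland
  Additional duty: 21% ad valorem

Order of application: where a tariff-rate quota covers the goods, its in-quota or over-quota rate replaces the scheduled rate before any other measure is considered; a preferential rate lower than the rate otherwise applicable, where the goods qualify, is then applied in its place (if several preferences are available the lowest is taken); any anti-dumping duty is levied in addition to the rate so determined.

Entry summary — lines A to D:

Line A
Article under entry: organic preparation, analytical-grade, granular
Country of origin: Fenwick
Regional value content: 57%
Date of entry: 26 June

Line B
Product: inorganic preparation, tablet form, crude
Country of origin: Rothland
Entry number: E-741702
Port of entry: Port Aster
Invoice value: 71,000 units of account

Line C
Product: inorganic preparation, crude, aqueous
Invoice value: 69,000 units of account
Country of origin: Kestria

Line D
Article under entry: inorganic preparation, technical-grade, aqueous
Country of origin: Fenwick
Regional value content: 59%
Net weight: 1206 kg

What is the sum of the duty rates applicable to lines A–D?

55%

Line A: organic → V.1; granular → V.1.2; analytical-grade → V.1.2.2. Scheduled 34%. Fenwick agreement on V.1.2: RVC < 65%. → 34%.
Line B: inorganic → V.3; tablet form → V.3.3; crude → V.3.3.2. Scheduled 3%. No special measure applies. → 3%.
Line C: inorganic → V.3; aqueous → V.3.4; crude → V.3.4.1. Scheduled 12%. No special measure applies. → 12%.
Line D: inorganic → V.3; aqueous → V.3.4; technical-grade → V.3.4.2. Scheduled 6%. Fenwick agreement on V.1.2: V.3.4.2 not covered. → 6%.
Sum: 34% + 3% + 12% + 6% = 55%.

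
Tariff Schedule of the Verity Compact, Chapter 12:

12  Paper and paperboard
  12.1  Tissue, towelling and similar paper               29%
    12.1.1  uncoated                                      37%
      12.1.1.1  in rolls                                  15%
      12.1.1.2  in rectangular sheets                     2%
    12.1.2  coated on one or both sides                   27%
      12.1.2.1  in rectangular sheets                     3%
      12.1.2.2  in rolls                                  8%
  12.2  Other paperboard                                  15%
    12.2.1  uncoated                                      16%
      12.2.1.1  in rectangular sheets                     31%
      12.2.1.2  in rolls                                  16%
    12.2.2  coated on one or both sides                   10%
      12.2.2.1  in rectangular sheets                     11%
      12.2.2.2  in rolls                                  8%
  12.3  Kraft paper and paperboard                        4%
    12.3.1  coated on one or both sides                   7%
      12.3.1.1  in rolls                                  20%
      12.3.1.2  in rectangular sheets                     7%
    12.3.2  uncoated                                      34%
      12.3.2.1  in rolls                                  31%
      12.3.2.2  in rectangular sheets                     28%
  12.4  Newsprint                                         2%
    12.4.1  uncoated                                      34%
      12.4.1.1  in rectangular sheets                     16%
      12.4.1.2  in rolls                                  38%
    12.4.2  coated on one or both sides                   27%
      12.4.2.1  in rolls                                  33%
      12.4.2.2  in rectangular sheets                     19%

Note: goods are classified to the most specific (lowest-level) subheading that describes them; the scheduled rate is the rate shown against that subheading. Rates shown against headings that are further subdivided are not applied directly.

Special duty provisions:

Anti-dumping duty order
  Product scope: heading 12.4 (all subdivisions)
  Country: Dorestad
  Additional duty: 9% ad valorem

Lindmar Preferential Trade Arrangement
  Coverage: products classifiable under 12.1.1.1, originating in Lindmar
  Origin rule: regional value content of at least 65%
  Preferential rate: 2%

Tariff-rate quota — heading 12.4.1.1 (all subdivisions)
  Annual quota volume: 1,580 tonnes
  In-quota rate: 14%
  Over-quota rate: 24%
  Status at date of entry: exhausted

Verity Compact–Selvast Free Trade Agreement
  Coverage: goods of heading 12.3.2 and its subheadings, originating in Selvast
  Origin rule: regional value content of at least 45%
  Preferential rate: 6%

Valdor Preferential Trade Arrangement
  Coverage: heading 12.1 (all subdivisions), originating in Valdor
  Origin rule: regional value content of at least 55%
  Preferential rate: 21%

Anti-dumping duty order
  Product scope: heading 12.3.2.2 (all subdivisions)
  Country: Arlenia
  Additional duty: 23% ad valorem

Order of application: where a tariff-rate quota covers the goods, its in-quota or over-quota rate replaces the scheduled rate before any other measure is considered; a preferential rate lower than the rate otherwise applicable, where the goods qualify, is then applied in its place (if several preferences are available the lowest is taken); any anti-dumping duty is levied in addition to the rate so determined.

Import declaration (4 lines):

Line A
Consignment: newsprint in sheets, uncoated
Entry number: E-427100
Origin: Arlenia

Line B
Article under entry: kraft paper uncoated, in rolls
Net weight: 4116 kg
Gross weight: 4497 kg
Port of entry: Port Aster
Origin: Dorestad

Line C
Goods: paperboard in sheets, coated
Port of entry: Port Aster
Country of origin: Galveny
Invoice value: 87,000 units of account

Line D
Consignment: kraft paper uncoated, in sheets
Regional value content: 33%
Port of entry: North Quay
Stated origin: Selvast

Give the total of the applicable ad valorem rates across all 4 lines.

Line A: newsprint → 12.4; uncoated → 12.4.1; in sheets → 12.4.1.1. Scheduled 16%. quota on 12.4.1.1 exhausted → over-quota 24%. → 24%.
Line B: kraft paper → 12.3; uncoated → 12.3.2; in rolls → 12.3.2.1. Scheduled 31%. No special measure applies. → 31%.
Line C: paperboard → 12.2; coated → 12.2.2; in sheets → 12.2.2.1. Scheduled 11%. No special measure applies. → 11%.
Line D: kraft paper → 12.3; uncoated → 12.3.2; in sheets → 12.3.2.2. Scheduled 28%. Selvast agreement on 12.3.2: RVC < 45%. → 28%.
Sum: 24% + 31% + 11% + 28% = 94%.

94%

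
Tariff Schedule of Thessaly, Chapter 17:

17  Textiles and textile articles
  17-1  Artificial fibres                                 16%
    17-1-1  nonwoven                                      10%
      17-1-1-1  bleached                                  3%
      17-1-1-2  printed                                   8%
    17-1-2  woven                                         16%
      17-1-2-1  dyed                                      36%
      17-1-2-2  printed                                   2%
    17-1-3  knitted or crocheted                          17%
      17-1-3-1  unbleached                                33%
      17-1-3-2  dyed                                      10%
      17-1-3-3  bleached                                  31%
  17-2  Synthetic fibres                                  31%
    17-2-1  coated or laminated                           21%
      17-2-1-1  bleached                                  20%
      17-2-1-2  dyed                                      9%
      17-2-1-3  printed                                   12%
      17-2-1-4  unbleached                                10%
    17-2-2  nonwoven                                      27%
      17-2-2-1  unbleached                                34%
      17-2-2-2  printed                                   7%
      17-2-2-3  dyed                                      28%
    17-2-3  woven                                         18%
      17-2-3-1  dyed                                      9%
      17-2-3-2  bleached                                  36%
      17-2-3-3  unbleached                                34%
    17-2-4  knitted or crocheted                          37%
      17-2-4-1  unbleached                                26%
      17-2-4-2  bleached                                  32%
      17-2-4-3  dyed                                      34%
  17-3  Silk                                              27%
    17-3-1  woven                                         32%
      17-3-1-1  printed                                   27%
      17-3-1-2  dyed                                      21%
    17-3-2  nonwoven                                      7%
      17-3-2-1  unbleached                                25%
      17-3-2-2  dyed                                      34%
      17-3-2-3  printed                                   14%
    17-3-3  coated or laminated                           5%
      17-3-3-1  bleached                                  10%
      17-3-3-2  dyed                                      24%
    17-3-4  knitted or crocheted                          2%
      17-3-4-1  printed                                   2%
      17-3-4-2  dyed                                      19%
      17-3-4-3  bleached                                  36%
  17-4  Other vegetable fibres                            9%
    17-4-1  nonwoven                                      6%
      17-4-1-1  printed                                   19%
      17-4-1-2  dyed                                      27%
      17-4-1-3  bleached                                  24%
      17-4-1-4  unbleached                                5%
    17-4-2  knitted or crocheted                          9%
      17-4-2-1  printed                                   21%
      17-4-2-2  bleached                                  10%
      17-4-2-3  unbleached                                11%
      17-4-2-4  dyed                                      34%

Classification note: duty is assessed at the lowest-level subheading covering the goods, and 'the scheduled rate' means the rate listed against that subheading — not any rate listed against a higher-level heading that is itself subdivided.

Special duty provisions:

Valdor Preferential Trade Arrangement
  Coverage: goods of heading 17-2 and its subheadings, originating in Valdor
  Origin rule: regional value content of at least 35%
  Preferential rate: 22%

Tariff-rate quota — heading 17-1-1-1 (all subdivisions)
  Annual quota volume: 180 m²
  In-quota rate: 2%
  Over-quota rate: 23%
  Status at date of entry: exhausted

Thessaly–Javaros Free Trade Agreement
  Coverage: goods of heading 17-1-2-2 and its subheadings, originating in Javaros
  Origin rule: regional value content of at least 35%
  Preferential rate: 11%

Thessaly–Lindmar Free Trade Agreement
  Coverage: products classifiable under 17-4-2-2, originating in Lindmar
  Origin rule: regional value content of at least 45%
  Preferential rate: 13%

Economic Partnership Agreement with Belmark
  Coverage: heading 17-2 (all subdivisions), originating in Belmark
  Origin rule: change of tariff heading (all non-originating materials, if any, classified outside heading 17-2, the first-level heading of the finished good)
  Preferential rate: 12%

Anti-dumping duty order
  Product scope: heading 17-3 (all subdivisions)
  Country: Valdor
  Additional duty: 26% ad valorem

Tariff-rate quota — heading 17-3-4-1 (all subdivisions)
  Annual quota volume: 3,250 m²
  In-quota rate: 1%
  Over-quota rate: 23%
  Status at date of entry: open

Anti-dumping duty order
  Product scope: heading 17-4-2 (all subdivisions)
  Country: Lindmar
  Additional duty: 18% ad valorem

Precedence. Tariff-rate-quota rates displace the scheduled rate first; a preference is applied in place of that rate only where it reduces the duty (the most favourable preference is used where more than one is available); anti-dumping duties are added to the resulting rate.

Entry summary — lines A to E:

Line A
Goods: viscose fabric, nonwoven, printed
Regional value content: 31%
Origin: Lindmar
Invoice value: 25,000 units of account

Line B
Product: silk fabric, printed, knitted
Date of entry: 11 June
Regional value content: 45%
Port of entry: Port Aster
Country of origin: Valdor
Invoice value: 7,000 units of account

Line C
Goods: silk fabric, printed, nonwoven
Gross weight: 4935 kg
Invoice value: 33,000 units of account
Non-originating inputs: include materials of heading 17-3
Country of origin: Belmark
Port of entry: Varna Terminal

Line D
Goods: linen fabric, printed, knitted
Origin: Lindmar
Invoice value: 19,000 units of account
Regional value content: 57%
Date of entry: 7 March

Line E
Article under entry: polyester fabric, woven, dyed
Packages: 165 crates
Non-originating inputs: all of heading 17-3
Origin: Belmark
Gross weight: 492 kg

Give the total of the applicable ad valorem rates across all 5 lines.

97%

Line A: viscose → 17-1; nonwoven → 17-1-1; printed → 17-1-1-2. Scheduled 8%. Lindmar agreement on 17-4-2-2: 17-1-1-2 not covered. → 8%.
Line B: silk → 17-3; knitted → 17-3-4; printed → 17-3-4-1. Scheduled 2%. quota on 17-3-4-1 open → in-quota 1%; Valdor agreement on 17-2: 17-3-4-1 not covered; anti-dumping (Valdor, 17-3): +26%; total 1% + 26% = 27%. → 27%.
Line C: silk → 17-3; nonwoven → 17-3-2; printed → 17-3-2-3. Scheduled 14%. Belmark agreement on 17-2: 17-3-2-3 not covered. → 14%.
Line D: linen → 17-4; knitted → 17-4-2; printed → 17-4-2-1. Scheduled 21%. Lindmar agreement on 17-4-2-2: 17-4-2-1 not covered; anti-dumping (Lindmar, 17-4-2): +18%; total 21% + 18% = 39%. → 39%.
Line E: polyester → 17-2; woven → 17-2-3; dyed → 17-2-3-1. Scheduled 9%. Belmark agreement on 17-2: CTH met → 12% available; preference 12% not lower than 9% → no reduction. → 9%.
Sum: 8% + 27% + 14% + 39% + 9% = 97%.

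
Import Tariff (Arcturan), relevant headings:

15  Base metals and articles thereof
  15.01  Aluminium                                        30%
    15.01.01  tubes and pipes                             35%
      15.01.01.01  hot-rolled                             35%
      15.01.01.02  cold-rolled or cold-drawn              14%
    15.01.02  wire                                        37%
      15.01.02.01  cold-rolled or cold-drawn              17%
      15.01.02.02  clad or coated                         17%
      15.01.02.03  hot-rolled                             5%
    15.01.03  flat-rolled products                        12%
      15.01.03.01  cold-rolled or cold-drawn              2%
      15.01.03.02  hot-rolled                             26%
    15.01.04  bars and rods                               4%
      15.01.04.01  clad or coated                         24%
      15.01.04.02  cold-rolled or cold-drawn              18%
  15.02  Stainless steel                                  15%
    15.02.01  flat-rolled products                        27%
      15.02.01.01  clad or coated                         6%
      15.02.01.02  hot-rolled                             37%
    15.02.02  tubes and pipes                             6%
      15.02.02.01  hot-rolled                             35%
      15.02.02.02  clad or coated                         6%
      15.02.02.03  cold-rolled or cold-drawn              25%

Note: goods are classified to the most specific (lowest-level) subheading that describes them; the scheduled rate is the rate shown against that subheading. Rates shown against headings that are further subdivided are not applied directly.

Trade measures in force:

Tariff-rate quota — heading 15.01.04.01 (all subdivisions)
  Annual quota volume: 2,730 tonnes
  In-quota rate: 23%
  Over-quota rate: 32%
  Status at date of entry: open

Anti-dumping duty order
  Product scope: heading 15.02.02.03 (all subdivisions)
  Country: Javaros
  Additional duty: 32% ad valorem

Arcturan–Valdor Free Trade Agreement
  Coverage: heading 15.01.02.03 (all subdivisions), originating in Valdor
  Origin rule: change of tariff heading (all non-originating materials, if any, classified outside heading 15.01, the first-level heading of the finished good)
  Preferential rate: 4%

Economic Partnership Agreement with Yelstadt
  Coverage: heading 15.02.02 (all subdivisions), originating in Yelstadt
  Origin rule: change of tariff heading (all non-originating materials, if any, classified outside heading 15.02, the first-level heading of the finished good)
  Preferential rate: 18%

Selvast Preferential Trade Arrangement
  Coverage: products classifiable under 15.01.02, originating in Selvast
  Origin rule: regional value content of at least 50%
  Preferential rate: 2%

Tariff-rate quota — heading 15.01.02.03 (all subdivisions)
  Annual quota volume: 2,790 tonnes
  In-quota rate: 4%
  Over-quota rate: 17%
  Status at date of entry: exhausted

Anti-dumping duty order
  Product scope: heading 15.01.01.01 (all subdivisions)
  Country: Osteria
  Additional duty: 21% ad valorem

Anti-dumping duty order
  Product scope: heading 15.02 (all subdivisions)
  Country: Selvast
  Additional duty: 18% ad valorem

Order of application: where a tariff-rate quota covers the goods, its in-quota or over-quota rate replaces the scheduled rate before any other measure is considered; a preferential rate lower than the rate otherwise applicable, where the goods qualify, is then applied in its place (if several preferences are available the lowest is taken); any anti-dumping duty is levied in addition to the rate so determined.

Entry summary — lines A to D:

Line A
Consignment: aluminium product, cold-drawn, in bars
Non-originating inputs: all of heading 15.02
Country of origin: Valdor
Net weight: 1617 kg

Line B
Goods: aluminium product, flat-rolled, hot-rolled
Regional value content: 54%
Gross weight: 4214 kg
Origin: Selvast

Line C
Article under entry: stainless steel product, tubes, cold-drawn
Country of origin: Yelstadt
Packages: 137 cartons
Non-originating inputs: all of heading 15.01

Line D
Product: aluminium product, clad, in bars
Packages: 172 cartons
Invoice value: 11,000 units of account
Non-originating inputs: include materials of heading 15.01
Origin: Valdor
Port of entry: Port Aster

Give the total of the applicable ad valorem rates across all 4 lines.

85%

Line A: aluminium → 15.01; in bars → 15.01.04; cold-drawn → 15.01.04.02. Scheduled 18%. Valdor agreement on 15.01.02.03: 15.01.04.02 not covered. → 18%.
Line B: aluminium → 15.01; flat-rolled → 15.01.03; hot-rolled → 15.01.03.02. Scheduled 26%. Selvast agreement on 15.01.02: 15.01.03.02 not covered. → 26%.
Line C: stainless steel → 15.02; tubes → 15.02.02; cold-drawn → 15.02.02.03. Scheduled 25%. Yelstadt agreement on 15.02.02: CTH met → 18% available; preferential 18%. → 18%.
Line D: aluminium → 15.01; in bars → 15.01.04; clad → 15.01.04.01. Scheduled 24%. quota on 15.01.04.01 open → in-quota 23%; Valdor agreement on 15.01.02.03: 15.01.04.01 not covered. → 23%.
Sum: 18% + 26% + 18% + 23% = 85%.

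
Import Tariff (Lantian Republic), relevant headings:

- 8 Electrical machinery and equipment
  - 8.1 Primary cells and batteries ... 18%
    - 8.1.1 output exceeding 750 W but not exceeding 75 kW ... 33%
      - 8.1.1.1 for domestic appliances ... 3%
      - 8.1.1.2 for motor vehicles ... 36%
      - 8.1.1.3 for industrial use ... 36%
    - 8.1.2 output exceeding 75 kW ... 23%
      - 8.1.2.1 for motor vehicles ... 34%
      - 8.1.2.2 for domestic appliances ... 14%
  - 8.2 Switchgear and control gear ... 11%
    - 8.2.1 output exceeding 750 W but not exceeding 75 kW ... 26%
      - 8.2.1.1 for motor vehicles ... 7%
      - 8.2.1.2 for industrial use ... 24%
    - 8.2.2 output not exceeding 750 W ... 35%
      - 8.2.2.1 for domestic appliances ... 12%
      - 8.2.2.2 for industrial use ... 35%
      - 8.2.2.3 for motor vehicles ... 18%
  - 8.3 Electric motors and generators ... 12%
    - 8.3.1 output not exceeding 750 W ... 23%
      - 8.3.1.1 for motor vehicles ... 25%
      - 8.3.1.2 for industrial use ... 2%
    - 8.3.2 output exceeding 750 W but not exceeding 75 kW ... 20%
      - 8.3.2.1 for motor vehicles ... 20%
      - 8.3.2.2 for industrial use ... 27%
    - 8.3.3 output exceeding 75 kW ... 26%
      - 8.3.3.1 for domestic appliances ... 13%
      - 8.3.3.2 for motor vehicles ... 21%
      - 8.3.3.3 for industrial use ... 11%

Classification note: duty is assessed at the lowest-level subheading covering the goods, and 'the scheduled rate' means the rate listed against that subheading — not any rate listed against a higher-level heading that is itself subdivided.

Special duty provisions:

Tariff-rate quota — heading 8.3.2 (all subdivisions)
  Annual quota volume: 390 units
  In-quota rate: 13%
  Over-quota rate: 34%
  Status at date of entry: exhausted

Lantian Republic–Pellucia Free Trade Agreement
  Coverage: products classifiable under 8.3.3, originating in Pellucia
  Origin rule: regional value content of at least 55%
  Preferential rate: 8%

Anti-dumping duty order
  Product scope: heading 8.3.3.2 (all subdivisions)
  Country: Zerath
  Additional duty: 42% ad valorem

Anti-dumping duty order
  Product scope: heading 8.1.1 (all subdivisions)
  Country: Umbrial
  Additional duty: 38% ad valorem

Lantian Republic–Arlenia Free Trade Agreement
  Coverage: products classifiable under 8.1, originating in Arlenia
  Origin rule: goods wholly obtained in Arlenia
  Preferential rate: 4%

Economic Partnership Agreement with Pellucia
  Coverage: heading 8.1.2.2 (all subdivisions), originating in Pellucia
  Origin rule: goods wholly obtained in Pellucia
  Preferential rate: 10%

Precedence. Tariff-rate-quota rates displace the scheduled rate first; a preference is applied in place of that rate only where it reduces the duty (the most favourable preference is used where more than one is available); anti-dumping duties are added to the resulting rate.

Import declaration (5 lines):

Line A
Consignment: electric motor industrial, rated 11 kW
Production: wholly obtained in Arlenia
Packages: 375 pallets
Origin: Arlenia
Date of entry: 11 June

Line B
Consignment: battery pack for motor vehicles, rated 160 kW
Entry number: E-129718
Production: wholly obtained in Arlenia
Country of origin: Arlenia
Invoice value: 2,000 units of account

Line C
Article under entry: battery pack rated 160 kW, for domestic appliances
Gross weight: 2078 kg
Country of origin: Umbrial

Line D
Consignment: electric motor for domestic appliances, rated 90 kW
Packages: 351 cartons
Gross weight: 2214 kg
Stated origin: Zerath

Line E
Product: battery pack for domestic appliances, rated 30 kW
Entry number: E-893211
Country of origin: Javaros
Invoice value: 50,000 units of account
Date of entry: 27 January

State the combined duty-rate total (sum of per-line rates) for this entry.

Line A: electric motor → 8.3; rated 11 kW → 8.3.2; industrial → 8.3.2.2. Scheduled 27%. quota on 8.3.2 exhausted → over-quota 34%; Arlenia agreement on 8.1: 8.3.2.2 not covered. → 34%.
Line B: battery pack → 8.1; rated 160 kW → 8.1.2; for motor vehicles → 8.1.2.1. Scheduled 34%. Arlenia agreement on 8.1: wholly obtained → 4% available; preferential 4%. → 4%.
Line C: battery pack → 8.1; rated 160 kW → 8.1.2; for domestic appliances → 8.1.2.2. Scheduled 14%. No special measure applies. → 14%.
Line D: electric motor → 8.3; rated 90 kW → 8.3.3; for domestic appliances → 8.3.3.1. Scheduled 13%. No special measure applies. → 13%.
Line E: battery pack → 8.1; rated 30 kW → 8.1.1; for domestic appliances → 8.1.1.1. Scheduled 3%. No special measure applies. → 3%.
Sum: 34% + 4% + 14% + 13% + 3% = 68%.

68%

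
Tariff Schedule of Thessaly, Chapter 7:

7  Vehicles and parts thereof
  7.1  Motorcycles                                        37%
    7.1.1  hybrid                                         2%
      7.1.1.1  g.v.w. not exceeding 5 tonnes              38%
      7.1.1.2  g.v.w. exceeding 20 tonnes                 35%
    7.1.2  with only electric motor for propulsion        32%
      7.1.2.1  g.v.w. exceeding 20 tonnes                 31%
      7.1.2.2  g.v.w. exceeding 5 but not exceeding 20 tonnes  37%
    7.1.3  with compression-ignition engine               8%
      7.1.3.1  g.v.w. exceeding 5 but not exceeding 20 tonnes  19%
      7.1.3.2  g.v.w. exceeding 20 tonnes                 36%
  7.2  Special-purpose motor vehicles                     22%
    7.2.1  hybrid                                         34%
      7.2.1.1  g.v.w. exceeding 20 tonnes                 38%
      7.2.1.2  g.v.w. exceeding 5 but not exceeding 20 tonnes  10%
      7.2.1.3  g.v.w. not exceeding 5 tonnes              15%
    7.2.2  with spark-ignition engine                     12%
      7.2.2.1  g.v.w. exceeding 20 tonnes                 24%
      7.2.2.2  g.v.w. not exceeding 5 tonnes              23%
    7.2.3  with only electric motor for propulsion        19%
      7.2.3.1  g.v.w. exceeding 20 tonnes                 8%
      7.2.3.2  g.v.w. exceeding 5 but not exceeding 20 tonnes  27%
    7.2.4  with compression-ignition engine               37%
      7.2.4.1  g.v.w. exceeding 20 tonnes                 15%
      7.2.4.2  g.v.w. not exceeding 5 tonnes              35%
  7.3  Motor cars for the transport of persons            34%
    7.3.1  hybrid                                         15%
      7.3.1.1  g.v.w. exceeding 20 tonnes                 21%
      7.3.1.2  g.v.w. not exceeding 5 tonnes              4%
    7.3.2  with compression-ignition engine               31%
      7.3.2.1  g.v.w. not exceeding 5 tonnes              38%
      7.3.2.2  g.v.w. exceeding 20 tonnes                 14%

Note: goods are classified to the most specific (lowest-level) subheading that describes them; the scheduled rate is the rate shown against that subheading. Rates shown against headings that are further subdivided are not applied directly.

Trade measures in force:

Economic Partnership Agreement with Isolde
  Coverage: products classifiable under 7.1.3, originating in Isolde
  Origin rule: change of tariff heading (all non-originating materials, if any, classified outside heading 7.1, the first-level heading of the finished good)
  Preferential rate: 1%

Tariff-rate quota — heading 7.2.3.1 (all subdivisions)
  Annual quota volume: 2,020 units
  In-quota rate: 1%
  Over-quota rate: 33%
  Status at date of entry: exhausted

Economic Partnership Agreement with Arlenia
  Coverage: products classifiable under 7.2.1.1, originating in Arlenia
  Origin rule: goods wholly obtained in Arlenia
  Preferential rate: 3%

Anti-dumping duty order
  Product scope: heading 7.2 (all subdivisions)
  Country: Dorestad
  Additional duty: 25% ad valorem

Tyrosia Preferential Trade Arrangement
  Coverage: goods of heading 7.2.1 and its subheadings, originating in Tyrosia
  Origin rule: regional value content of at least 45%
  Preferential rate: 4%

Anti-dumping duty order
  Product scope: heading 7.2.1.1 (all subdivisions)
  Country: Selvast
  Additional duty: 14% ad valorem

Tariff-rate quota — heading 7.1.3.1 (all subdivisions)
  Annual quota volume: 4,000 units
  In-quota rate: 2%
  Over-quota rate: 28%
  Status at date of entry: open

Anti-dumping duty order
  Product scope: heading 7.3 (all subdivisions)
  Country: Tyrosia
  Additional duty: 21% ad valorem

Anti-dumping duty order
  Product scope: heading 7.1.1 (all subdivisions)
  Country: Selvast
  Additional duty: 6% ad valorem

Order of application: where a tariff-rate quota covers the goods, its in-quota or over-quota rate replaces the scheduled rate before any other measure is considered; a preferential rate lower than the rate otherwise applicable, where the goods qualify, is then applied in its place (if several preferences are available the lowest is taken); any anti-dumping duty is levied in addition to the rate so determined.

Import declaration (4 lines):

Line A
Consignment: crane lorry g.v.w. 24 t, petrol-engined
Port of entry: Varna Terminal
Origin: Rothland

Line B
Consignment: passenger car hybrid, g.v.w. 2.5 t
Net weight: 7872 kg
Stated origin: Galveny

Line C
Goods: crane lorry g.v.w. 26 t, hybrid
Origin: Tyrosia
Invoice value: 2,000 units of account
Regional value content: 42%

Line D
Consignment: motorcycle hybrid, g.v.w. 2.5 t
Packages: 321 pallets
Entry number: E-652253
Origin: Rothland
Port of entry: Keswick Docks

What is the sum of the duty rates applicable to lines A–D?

Line A: crane lorry → 7.2; petrol-engined → 7.2.2; g.v.w. 24 t → 7.2.2.1. Scheduled 24%. No special measure applies. → 24%.
Line B: passenger car → 7.3; hybrid → 7.3.1; g.v.w. 2.5 t → 7.3.1.2. Scheduled 4%. No special measure applies. → 4%.
Line C: crane lorry → 7.2; hybrid → 7.2.1; g.v.w. 26 t → 7.2.1.1. Scheduled 38%. Tyrosia agreement on 7.2.1: RVC < 45%. → 38%.
Line D: motorcycle → 7.1; hybrid → 7.1.1; g.v.w. 2.5 t → 7.1.1.1. Scheduled 38%. No special measure applies. → 38%.
Sum: 24% + 4% + 38% + 38% = 104%.

104%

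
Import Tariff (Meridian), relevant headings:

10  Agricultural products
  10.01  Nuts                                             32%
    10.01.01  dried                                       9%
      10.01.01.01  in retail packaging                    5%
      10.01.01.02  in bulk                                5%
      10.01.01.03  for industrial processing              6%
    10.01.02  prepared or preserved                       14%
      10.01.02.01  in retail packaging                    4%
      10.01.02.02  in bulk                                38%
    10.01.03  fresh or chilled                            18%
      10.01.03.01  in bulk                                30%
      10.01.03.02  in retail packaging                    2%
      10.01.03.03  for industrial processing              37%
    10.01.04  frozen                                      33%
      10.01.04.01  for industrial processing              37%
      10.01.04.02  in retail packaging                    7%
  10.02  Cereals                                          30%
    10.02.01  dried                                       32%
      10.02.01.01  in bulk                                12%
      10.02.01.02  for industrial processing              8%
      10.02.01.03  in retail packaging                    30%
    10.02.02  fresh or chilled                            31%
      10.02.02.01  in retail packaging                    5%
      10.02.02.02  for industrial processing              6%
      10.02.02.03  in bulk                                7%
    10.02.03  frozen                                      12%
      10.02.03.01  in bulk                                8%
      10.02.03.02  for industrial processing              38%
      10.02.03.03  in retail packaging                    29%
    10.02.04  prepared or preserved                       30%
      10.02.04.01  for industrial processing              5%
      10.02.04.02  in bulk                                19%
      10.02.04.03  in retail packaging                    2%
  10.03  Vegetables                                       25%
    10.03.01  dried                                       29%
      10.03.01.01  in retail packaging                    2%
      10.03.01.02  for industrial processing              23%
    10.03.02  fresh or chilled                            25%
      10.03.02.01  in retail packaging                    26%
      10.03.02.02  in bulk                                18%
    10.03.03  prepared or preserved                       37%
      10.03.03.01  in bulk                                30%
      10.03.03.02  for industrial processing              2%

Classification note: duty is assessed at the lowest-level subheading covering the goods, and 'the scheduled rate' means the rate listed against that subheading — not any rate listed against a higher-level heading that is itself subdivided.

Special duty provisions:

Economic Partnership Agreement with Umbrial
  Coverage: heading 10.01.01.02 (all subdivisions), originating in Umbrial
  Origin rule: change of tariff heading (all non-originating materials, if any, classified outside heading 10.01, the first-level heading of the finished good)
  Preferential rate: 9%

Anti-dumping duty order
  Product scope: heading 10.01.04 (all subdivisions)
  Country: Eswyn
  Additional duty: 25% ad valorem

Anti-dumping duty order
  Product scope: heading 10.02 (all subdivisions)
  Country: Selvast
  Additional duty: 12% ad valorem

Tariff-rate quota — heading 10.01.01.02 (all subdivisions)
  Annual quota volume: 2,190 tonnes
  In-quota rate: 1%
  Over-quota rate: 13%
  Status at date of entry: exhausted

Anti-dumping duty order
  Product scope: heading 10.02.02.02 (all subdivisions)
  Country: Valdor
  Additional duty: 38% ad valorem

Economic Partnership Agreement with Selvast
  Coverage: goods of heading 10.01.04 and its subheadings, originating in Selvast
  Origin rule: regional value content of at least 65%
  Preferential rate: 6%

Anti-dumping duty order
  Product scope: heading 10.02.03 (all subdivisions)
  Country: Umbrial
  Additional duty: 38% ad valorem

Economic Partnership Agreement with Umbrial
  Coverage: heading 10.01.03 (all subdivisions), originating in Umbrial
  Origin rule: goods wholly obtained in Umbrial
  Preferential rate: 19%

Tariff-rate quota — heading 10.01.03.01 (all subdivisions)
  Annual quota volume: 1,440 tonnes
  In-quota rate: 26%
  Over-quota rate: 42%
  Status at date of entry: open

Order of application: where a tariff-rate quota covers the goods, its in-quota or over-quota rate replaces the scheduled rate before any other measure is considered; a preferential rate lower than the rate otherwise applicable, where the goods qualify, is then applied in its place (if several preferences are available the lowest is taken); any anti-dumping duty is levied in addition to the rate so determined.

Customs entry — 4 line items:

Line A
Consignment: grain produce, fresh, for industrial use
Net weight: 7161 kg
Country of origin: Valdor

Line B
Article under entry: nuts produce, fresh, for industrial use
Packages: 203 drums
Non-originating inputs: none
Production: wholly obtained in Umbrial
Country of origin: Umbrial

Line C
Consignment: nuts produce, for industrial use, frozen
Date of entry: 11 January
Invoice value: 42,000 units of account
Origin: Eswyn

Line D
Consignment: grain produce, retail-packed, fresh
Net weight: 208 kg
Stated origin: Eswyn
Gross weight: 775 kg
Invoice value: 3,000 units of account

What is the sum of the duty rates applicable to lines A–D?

Line A: grain → 10.02; fresh → 10.02.02; for industrial use → 10.02.02.02. Scheduled 6%. anti-dumping (Valdor, 10.02.02.02): +38%; total 6% + 38% = 44%. → 44%.
Line B: nuts → 10.01; fresh → 10.01.03; for industrial use → 10.01.03.03. Scheduled 37%. Umbrial agreement on 10.01.01.02: 10.01.03.03 not covered; Umbrial agreement on 10.01.03: wholly obtained → 19% available; preferential 19%. → 19%.
Line C: nuts → 10.01; frozen → 10.01.04; for industrial use → 10.01.04.01. Scheduled 37%. anti-dumping (Eswyn, 10.01.04): +25%; total 37% + 25% = 62%. → 62%.
Line D: grain → 10.02; fresh → 10.02.02; retail-packed → 10.02.02.01. Scheduled 5%. No special measure applies. → 5%.
Sum: 44% + 19% + 62% + 5% = 130%.

130%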